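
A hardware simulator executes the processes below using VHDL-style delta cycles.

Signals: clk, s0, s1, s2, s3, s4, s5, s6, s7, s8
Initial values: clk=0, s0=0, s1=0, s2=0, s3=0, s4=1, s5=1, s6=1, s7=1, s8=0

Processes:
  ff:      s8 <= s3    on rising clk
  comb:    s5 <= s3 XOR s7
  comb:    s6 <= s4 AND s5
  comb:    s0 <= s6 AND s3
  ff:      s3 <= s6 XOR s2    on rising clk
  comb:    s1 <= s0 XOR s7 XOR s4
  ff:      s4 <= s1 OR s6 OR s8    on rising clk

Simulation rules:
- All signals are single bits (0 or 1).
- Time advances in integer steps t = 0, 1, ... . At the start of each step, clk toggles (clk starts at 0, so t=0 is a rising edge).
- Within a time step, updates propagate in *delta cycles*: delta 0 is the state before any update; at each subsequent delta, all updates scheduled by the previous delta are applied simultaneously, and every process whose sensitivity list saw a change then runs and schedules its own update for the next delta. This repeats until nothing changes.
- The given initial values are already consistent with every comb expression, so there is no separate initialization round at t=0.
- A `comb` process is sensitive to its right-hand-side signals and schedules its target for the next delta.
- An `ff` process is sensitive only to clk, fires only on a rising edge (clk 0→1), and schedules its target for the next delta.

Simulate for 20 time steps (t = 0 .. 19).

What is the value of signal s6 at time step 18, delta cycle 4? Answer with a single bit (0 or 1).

[bits: s8,clk,s0,s1,s6,s7,s2,s5,s4,s3]
t=0: Δ0=0000110110 Δ1=0100110110 Δ2=0100110111 Δ3=0110110011 Δ4=0111010011 Δ5=0101010011 Δ6=0100010011 | 6Δ
t=1: Δ0=0100010011 Δ1=0000010011 | 1Δ
t=2: Δ0=0000010011 Δ1=0100010011 Δ2=1100010000 Δ3=1101010100 | 3Δ
t=3: Δ0=1101010100 Δ1=1001010100 | 1Δ
t=4: Δ0=1001010100 Δ1=1101010100 Δ2=0101010110 Δ3=0100110110 | 3Δ
t=5: Δ0=0100110110 Δ1=0000110110 | 1Δ
t=6: Δ0=0000110110 Δ1=0100110110 Δ2=0100110111 Δ3=0110110011 Δ4=0111010011 Δ5=0101010011 Δ6=0100010011 | 6Δ
t=7: Δ0=0100010011 Δ1=0000010011 | 1Δ
t=8: Δ0=0000010011 Δ1=0100010011 Δ2=1100010000 Δ3=1101010100 | 3Δ
t=9: Δ0=1101010100 Δ1=1001010100 | 1Δ
t=10: Δ0=1001010100 Δ1=1101010100 Δ2=0101010110 Δ3=0100110110 | 3Δ
t=11: Δ0=0100110110 Δ1=0000110110 | 1Δ
t=12: Δ0=0000110110 Δ1=0100110110 Δ2=0100110111 Δ3=0110110011 Δ4=0111010011 Δ5=0101010011 Δ6=0100010011 | 6Δ
t=13: Δ0=0100010011 Δ1=0000010011 | 1Δ
t=14: Δ0=0000010011 Δ1=0100010011 Δ2=1100010000 Δ3=1101010100 | 3Δ
t=15: Δ0=1101010100 Δ1=1001010100 | 1Δ
t=16: Δ0=1001010100 Δ1=1101010100 Δ2=0101010110 Δ3=0100110110 | 3Δ
t=17: Δ0=0100110110 Δ1=0000110110 | 1Δ
t=18: Δ0=0000110110 Δ1=0100110110 Δ2=0100110111 Δ3=0110110011 Δ4=0111010011 Δ5=0101010011 Δ6=0100010011 | 6Δ
t=19: Δ0=0100010011 Δ1=0000010011 | 1Δ

0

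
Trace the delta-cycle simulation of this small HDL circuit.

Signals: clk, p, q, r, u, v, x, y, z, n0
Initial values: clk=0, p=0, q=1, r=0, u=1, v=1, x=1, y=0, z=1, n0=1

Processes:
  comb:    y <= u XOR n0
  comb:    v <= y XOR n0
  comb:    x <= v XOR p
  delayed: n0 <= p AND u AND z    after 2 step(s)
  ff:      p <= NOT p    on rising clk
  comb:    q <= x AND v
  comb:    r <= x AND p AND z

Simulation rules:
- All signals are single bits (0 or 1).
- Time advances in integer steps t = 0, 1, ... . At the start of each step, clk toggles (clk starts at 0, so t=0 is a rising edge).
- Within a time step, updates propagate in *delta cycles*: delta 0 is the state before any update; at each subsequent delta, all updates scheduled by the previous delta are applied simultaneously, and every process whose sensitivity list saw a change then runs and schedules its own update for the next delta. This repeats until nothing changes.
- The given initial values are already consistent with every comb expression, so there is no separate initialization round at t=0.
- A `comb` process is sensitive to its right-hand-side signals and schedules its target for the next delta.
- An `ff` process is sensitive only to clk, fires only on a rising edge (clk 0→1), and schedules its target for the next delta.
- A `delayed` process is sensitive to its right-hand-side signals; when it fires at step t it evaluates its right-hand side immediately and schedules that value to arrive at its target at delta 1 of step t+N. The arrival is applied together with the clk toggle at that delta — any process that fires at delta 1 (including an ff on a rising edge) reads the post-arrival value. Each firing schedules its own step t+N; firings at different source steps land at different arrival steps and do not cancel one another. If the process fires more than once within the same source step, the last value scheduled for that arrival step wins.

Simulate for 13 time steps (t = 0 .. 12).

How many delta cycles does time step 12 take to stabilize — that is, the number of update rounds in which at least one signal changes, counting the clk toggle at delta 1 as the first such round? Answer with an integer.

t=0 Δ0: q=1 clk=0 p=0 u=1 x=1 z=1 v=1 r=0 n0=1 y=0
  Δ1: clk:0→1
  Δ2: p:0→1
  Δ3: x:1→0, r:0→1
  Δ4: q:1→0, r:1→0
  (4Δ to stable)
t=1 Δ0: q=0 clk=1 p=1 u=1 x=0 z=1 v=1 r=0 n0=1 y=0
  Δ1: clk:1→0
  (1Δ to stable)
t=2 Δ0: q=0 clk=0 p=1 u=1 x=0 z=1 v=1 r=0 n0=1 y=0
  Δ1: clk:0→1
  Δ2: p:1→0
  Δ3: x:0→1
  Δ4: q:0→1
  (4Δ to stable)
t=3 Δ0: q=1 clk=1 p=0 u=1 x=1 z=1 v=1 r=0 n0=1 y=0
  Δ1: clk:1→0
  (1Δ to stable)
t=4 Δ0: q=1 clk=0 p=0 u=1 x=1 z=1 v=1 r=0 n0=1 y=0
  Δ1: clk:0→1, n0:1→0
  Δ2: p:0→1, v:1→0, y:0→1
  Δ3: q:1→0, v:0→1, r:0→1
  Δ4: q:0→1, x:1→0
  Δ5: q:1→0, r:1→0
  (5Δ to stable)
t=5 Δ0: q=0 clk=1 p=1 u=1 x=0 z=1 v=1 r=0 n0=0 y=1
  Δ1: clk:1→0
  (1Δ to stable)
t=6 Δ0: q=0 clk=0 p=1 u=1 x=0 z=1 v=1 r=0 n0=0 y=1
  Δ1: clk:0→1, n0:0→1
  Δ2: p:1→0, v:1→0, y:1→0
  Δ3: v:0→1
  Δ4: x:0→1
  Δ5: q:0→1
  (5Δ to stable)
t=7 Δ0: q=1 clk=1 p=0 u=1 x=1 z=1 v=1 r=0 n0=1 y=0
  Δ1: clk:1→0
  (1Δ to stable)
t=8 Δ0: q=1 clk=0 p=0 u=1 x=1 z=1 v=1 r=0 n0=1 y=0
  Δ1: clk:0→1, n0:1→0
  Δ2: p:0→1, v:1→0, y:0→1
  Δ3: q:1→0, v:0→1, r:0→1
  Δ4: q:0→1, x:1→0
  Δ5: q:1→0, r:1→0
  (5Δ to stable)
t=9 Δ0: q=0 clk=1 p=1 u=1 x=0 z=1 v=1 r=0 n0=0 y=1
  Δ1: clk:1→0
  (1Δ to stable)
t=10 Δ0: q=0 clk=0 p=1 u=1 x=0 z=1 v=1 r=0 n0=0 y=1
  Δ1: clk:0→1, n0:0→1
  Δ2: p:1→0, v:1→0, y:1→0
  Δ3: v:0→1
  Δ4: x:0→1
  Δ5: q:0→1
  (5Δ to stable)
t=11 Δ0: q=1 clk=1 p=0 u=1 x=1 z=1 v=1 r=0 n0=1 y=0
  Δ1: clk:1→0
  (1Δ to stable)
t=12 Δ0: q=1 clk=0 p=0 u=1 x=1 z=1 v=1 r=0 n0=1 y=0
  Δ1: clk:0→1, n0:1→0
  Δ2: p:0→1, v:1→0, y:0→1
  Δ3: q:1→0, v:0→1, r:0→1
  Δ4: q:0→1, x:1→0
  Δ5: q:1→0, r:1→0
  (5Δ to stable)

5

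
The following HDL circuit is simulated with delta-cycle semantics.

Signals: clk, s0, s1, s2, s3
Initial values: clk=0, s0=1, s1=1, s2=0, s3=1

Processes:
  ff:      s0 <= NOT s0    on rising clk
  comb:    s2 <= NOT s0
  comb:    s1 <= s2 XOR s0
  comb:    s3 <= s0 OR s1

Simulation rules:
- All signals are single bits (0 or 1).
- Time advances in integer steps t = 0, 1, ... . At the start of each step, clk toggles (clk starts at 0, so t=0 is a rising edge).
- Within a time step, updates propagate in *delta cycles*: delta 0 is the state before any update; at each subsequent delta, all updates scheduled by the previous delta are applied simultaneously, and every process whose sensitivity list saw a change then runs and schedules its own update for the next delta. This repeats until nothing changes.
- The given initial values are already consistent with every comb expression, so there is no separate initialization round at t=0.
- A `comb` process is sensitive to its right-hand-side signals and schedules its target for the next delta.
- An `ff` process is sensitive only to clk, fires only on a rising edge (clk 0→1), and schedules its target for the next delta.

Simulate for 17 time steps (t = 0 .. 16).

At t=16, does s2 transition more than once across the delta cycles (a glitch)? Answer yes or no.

[bits: s2,s1,s3,s0,clk]
t=0: Δ0=01110 Δ1=01111 Δ2=01101 Δ3=10101 Δ4=11001 Δ5=11101 | 5Δ
t=1: Δ0=11101 Δ1=11100 | 1Δ
t=2: Δ0=11100 Δ1=11101 Δ2=11111 Δ3=00111 Δ4=01111 | 4Δ
t=3: Δ0=01111 Δ1=01110 | 1Δ
t=4: Δ0=01110 Δ1=01111 Δ2=01101 Δ3=10101 Δ4=11001 Δ5=11101 | 5Δ
t=5: Δ0=11101 Δ1=11100 | 1Δ
t=6: Δ0=11100 Δ1=11101 Δ2=11111 Δ3=00111 Δ4=01111 | 4Δ
t=7: Δ0=01111 Δ1=01110 | 1Δ
t=8: Δ0=01110 Δ1=01111 Δ2=01101 Δ3=10101 Δ4=11001 Δ5=11101 | 5Δ
t=9: Δ0=11101 Δ1=11100 | 1Δ
t=10: Δ0=11100 Δ1=11101 Δ2=11111 Δ3=00111 Δ4=01111 | 4Δ
t=11: Δ0=01111 Δ1=01110 | 1Δ
t=12: Δ0=01110 Δ1=01111 Δ2=01101 Δ3=10101 Δ4=11001 Δ5=11101 | 5Δ
t=13: Δ0=11101 Δ1=11100 | 1Δ
t=14: Δ0=11100 Δ1=11101 Δ2=11111 Δ3=00111 Δ4=01111 | 4Δ
t=15: Δ0=01111 Δ1=01110 | 1Δ
t=16: Δ0=01110 Δ1=01111 Δ2=01101 Δ3=10101 Δ4=11001 Δ5=11101 | 5Δ

no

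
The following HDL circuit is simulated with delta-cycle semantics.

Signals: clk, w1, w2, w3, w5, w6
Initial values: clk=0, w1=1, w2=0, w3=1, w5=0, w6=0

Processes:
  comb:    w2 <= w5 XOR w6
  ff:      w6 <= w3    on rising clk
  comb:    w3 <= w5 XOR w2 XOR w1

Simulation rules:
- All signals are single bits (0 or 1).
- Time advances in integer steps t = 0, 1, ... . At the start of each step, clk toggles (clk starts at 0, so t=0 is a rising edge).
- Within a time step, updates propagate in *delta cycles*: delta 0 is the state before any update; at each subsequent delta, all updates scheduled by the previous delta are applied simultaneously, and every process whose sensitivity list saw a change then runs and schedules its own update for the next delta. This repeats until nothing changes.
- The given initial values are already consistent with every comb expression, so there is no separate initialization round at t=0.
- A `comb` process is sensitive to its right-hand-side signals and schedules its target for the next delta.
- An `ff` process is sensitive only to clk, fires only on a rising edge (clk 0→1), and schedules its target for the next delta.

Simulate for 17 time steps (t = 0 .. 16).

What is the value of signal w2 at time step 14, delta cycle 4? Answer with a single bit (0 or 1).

t0.Δ0 clk=0 w3=1 w1=1 w6=0 w5=0 w2=0
t0.Δ1 clk=1 w3=1 w1=1 w6=0 w5=0 w2=0
t0.Δ2 clk=1 w3=1 w1=1 w6=1 w5=0 w2=0
t0.Δ3 clk=1 w3=1 w1=1 w6=1 w5=0 w2=1
t0.Δ4 clk=1 w3=0 w1=1 w6=1 w5=0 w2=1
t1.Δ0 clk=1 w3=0 w1=1 w6=1 w5=0 w2=1
t1.Δ1 clk=0 w3=0 w1=1 w6=1 w5=0 w2=1
t2.Δ0 clk=0 w3=0 w1=1 w6=1 w5=0 w2=1
t2.Δ1 clk=1 w3=0 w1=1 w6=1 w5=0 w2=1
t2.Δ2 clk=1 w3=0 w1=1 w6=0 w5=0 w2=1
t2.Δ3 clk=1 w3=0 w1=1 w6=0 w5=0 w2=0
t2.Δ4 clk=1 w3=1 w1=1 w6=0 w5=0 w2=0
t3.Δ0 clk=1 w3=1 w1=1 w6=0 w5=0 w2=0
t3.Δ1 clk=0 w3=1 w1=1 w6=0 w5=0 w2=0
t4.Δ0 clk=0 w3=1 w1=1 w6=0 w5=0 w2=0
t4.Δ1 clk=1 w3=1 w1=1 w6=0 w5=0 w2=0
t4.Δ2 clk=1 w3=1 w1=1 w6=1 w5=0 w2=0
t4.Δ3 clk=1 w3=1 w1=1 w6=1 w5=0 w2=1
t4.Δ4 clk=1 w3=0 w1=1 w6=1 w5=0 w2=1
t5.Δ0 clk=1 w3=0 w1=1 w6=1 w5=0 w2=1
t5.Δ1 clk=0 w3=0 w1=1 w6=1 w5=0 w2=1
t6.Δ0 clk=0 w3=0 w1=1 w6=1 w5=0 w2=1
t6.Δ1 clk=1 w3=0 w1=1 w6=1 w5=0 w2=1
t6.Δ2 clk=1 w3=0 w1=1 w6=0 w5=0 w2=1
t6.Δ3 clk=1 w3=0 w1=1 w6=0 w5=0 w2=0
t6.Δ4 clk=1 w3=1 w1=1 w6=0 w5=0 w2=0
t7.Δ0 clk=1 w3=1 w1=1 w6=0 w5=0 w2=0
t7.Δ1 clk=0 w3=1 w1=1 w6=0 w5=0 w2=0
t8.Δ0 clk=0 w3=1 w1=1 w6=0 w5=0 w2=0
t8.Δ1 clk=1 w3=1 w1=1 w6=0 w5=0 w2=0
t8.Δ2 clk=1 w3=1 w1=1 w6=1 w5=0 w2=0
t8.Δ3 clk=1 w3=1 w1=1 w6=1 w5=0 w2=1
t8.Δ4 clk=1 w3=0 w1=1 w6=1 w5=0 w2=1
t9.Δ0 clk=1 w3=0 w1=1 w6=1 w5=0 w2=1
t9.Δ1 clk=0 w3=0 w1=1 w6=1 w5=0 w2=1
t10.Δ0 clk=0 w3=0 w1=1 w6=1 w5=0 w2=1
t10.Δ1 clk=1 w3=0 w1=1 w6=1 w5=0 w2=1
t10.Δ2 clk=1 w3=0 w1=1 w6=0 w5=0 w2=1
t10.Δ3 clk=1 w3=0 w1=1 w6=0 w5=0 w2=0
t10.Δ4 clk=1 w3=1 w1=1 w6=0 w5=0 w2=0
t11.Δ0 clk=1 w3=1 w1=1 w6=0 w5=0 w2=0
t11.Δ1 clk=0 w3=1 w1=1 w6=0 w5=0 w2=0
t12.Δ0 clk=0 w3=1 w1=1 w6=0 w5=0 w2=0
t12.Δ1 clk=1 w3=1 w1=1 w6=0 w5=0 w2=0
t12.Δ2 clk=1 w3=1 w1=1 w6=1 w5=0 w2=0
t12.Δ3 clk=1 w3=1 w1=1 w6=1 w5=0 w2=1
t12.Δ4 clk=1 w3=0 w1=1 w6=1 w5=0 w2=1
t13.Δ0 clk=1 w3=0 w1=1 w6=1 w5=0 w2=1
t13.Δ1 clk=0 w3=0 w1=1 w6=1 w5=0 w2=1
t14.Δ0 clk=0 w3=0 w1=1 w6=1 w5=0 w2=1
t14.Δ1 clk=1 w3=0 w1=1 w6=1 w5=0 w2=1
t14.Δ2 clk=1 w3=0 w1=1 w6=0 w5=0 w2=1
t14.Δ3 clk=1 w3=0 w1=1 w6=0 w5=0 w2=0
t14.Δ4 clk=1 w3=1 w1=1 w6=0 w5=0 w2=0
t15.Δ0 clk=1 w3=1 w1=1 w6=0 w5=0 w2=0
t15.Δ1 clk=0 w3=1 w1=1 w6=0 w5=0 w2=0
t16.Δ0 clk=0 w3=1 w1=1 w6=0 w5=0 w2=0
t16.Δ1 clk=1 w3=1 w1=1 w6=0 w5=0 w2=0
t16.Δ2 clk=1 w3=1 w1=1 w6=1 w5=0 w2=0
t16.Δ3 clk=1 w3=1 w1=1 w6=1 w5=0 w2=1
t16.Δ4 clk=1 w3=0 w1=1 w6=1 w5=0 w2=1

0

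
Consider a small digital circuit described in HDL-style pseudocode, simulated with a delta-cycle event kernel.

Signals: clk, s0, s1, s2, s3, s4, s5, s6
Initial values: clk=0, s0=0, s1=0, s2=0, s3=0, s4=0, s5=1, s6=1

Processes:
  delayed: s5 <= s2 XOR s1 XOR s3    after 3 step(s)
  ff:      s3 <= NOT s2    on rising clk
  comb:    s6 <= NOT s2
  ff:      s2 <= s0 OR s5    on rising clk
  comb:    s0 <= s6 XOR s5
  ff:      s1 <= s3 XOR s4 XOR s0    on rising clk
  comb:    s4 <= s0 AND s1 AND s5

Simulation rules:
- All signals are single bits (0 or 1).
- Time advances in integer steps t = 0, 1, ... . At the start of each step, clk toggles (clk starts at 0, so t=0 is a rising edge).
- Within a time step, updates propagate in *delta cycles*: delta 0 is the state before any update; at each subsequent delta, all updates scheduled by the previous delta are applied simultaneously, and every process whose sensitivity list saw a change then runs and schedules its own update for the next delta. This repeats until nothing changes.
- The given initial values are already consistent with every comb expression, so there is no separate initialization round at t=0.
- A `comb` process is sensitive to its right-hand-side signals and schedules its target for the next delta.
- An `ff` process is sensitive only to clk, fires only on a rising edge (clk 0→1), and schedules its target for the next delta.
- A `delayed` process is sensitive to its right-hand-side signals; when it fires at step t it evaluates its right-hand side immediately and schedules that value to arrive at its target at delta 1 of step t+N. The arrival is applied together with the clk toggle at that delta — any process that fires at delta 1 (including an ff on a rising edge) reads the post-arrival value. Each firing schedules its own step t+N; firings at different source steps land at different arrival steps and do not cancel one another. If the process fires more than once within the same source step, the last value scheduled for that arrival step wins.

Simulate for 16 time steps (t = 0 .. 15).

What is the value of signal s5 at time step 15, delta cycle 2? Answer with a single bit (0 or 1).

0

t=0 Δ0: s0=0 s5=1 clk=0 s1=0 s4=0 s3=0 s6=1 s2=0
  Δ1: clk:0→1
  Δ2: s3:0→1, s2:0→1
  Δ3: s6:1→0
  Δ4: s0:0→1
  (4Δ to stable)
t=1 Δ0: s0=1 s5=1 clk=1 s1=0 s4=0 s3=1 s6=0 s2=1
  Δ1: clk:1→0
  (1Δ to stable)
t=2 Δ0: s0=1 s5=1 clk=0 s1=0 s4=0 s3=1 s6=0 s2=1
  Δ1: clk:0→1
  Δ2: s3:1→0
  (2Δ to stable)
t=3 Δ0: s0=1 s5=1 clk=1 s1=0 s4=0 s3=0 s6=0 s2=1
  Δ1: s5:1→0, clk:1→0
  Δ2: s0:1→0
  (2Δ to stable)
t=4 Δ0: s0=0 s5=0 clk=0 s1=0 s4=0 s3=0 s6=0 s2=1
  Δ1: clk:0→1
  Δ2: s2:1→0
  Δ3: s6:0→1
  Δ4: s0:0→1
  (4Δ to stable)
t=5 Δ0: s0=1 s5=0 clk=1 s1=0 s4=0 s3=0 s6=1 s2=0
  Δ1: s5:0→1, clk:1→0
  Δ2: s0:1→0
  (2Δ to stable)
t=6 Δ0: s0=0 s5=1 clk=0 s1=0 s4=0 s3=0 s6=1 s2=0
  Δ1: clk:0→1
  Δ2: s3:0→1, s2:0→1
  Δ3: s6:1→0
  Δ4: s0:0→1
  (4Δ to stable)
t=7 Δ0: s0=1 s5=1 clk=1 s1=0 s4=0 s3=1 s6=0 s2=1
  Δ1: s5:1→0, clk:1→0
  Δ2: s0:1→0
  (2Δ to stable)
t=8 Δ0: s0=0 s5=0 clk=0 s1=0 s4=0 s3=1 s6=0 s2=1
  Δ1: clk:0→1
  Δ2: s1:0→1, s3:1→0, s2:1→0
  Δ3: s6:0→1
  Δ4: s0:0→1
  (4Δ to stable)
t=9 Δ0: s0=1 s5=0 clk=1 s1=1 s4=0 s3=0 s6=1 s2=0
  Δ1: clk:1→0
  (1Δ to stable)
t=10 Δ0: s0=1 s5=0 clk=0 s1=1 s4=0 s3=0 s6=1 s2=0
  Δ1: clk:0→1
  Δ2: s3:0→1, s2:0→1
  Δ3: s6:1→0
  Δ4: s0:1→0
  (4Δ to stable)
t=11 Δ0: s0=0 s5=0 clk=1 s1=1 s4=0 s3=1 s6=0 s2=1
  Δ1: s5:0→1, clk:1→0
  Δ2: s0:0→1
  Δ3: s4:0→1
  (3Δ to stable)
t=12 Δ0: s0=1 s5=1 clk=0 s1=1 s4=1 s3=1 s6=0 s2=1
  Δ1: clk:0→1
  Δ2: s3:1→0
  (2Δ to stable)
t=13 Δ0: s0=1 s5=1 clk=1 s1=1 s4=1 s3=0 s6=0 s2=1
  Δ1: clk:1→0
  (1Δ to stable)
t=14 Δ0: s0=1 s5=1 clk=0 s1=1 s4=1 s3=0 s6=0 s2=1
  Δ1: clk:0→1
  Δ2: s1:1→0
  Δ3: s4:1→0
  (3Δ to stable)
t=15 Δ0: s0=1 s5=1 clk=1 s1=0 s4=0 s3=0 s6=0 s2=1
  Δ1: s5:1→0, clk:1→0
  Δ2: s0:1→0
  (2Δ to stable)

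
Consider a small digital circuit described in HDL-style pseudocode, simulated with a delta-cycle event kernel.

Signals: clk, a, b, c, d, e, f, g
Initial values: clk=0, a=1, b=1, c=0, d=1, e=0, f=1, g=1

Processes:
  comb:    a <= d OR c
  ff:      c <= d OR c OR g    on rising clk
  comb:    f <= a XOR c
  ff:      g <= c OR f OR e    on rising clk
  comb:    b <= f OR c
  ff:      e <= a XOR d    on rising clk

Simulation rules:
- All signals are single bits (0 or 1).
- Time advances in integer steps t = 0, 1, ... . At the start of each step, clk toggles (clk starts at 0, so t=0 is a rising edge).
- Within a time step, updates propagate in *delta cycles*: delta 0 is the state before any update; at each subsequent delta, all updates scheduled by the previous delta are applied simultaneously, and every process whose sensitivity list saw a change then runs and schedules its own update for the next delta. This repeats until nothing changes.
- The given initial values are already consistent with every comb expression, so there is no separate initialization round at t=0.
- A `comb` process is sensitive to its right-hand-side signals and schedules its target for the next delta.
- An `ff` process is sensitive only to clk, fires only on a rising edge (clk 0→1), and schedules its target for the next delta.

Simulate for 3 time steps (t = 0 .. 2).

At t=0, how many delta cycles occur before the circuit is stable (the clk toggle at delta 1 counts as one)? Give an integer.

t0.Δ0 a=1 f=1 e=0 d=1 g=1 b=1 c=0 clk=0
t0.Δ1 a=1 f=1 e=0 d=1 g=1 b=1 c=0 clk=1
t0.Δ2 a=1 f=1 e=0 d=1 g=1 b=1 c=1 clk=1
t0.Δ3 a=1 f=0 e=0 d=1 g=1 b=1 c=1 clk=1
t1.Δ0 a=1 f=0 e=0 d=1 g=1 b=1 c=1 clk=1
t1.Δ1 a=1 f=0 e=0 d=1 g=1 b=1 c=1 clk=0
t2.Δ0 a=1 f=0 e=0 d=1 g=1 b=1 c=1 clk=0
t2.Δ1 a=1 f=0 e=0 d=1 g=1 b=1 c=1 clk=1

3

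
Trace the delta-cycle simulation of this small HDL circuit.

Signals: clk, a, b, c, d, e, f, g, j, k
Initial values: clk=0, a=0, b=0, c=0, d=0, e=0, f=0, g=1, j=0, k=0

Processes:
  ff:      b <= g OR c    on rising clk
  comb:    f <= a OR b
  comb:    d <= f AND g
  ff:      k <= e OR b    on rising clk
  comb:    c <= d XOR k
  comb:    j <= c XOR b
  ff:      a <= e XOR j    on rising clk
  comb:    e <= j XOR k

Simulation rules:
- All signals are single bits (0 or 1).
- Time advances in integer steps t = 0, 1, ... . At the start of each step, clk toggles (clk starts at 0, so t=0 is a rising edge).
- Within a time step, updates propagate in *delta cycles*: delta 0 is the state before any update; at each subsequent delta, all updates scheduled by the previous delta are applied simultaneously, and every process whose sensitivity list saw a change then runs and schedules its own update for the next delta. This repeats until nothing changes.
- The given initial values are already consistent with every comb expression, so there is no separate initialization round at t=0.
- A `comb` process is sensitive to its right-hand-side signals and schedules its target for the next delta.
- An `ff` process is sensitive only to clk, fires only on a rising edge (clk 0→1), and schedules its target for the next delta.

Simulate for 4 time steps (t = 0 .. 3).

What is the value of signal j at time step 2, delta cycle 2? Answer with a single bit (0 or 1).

t=0 Δ0: clk=0 g=1 j=0 e=0 a=0 b=0 d=0 c=0 k=0 f=0
  Δ1: clk:0→1
  Δ2: b:0→1
  Δ3: j:0→1, f:0→1
  Δ4: e:0→1, d:0→1
  Δ5: c:0→1
  Δ6: j:1→0
  Δ7: e:1→0
  (7Δ to stable)
t=1 Δ0: clk=1 g=1 j=0 e=0 a=0 b=1 d=1 c=1 k=0 f=1
  Δ1: clk:1→0
  (1Δ to stable)
t=2 Δ0: clk=0 g=1 j=0 e=0 a=0 b=1 d=1 c=1 k=0 f=1
  Δ1: clk:0→1
  Δ2: k:0→1
  Δ3: e:0→1, c:1→0
  Δ4: j:0→1
  Δ5: e:1→0
  (5Δ to stable)
t=3 Δ0: clk=1 g=1 j=1 e=0 a=0 b=1 d=1 c=0 k=1 f=1
  Δ1: clk:1→0
  (1Δ to stable)

0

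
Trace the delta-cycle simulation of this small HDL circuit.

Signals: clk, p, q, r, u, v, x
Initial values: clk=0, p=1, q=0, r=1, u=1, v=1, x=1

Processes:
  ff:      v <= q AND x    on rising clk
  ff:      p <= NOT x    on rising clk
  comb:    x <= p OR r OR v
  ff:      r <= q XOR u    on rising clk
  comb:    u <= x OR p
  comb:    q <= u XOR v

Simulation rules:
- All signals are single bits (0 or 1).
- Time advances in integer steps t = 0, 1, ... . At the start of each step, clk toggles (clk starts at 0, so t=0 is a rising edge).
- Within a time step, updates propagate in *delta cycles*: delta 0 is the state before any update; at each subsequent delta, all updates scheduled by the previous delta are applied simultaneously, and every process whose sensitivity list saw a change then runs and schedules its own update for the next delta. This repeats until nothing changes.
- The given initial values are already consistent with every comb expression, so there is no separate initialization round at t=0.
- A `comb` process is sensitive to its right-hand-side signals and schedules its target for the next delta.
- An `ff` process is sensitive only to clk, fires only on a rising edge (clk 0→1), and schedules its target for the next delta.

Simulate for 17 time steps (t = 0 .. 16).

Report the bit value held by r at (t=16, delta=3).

1

[bits: u,p,x,v,q,r,clk]
t=0: Δ0=1111010 Δ1=1111011 Δ2=1010011 Δ3=1010111 | 3Δ
t=1: Δ0=1010111 Δ1=1010110 | 1Δ
t=2: Δ0=1010110 Δ1=1010111 Δ2=1011101 Δ3=1011001 | 3Δ
t=3: Δ0=1011001 Δ1=1011000 | 1Δ
t=4: Δ0=1011000 Δ1=1011001 Δ2=1010011 Δ3=1010111 | 3Δ
t=5: Δ0=1010111 Δ1=1010110 | 1Δ
t=6: Δ0=1010110 Δ1=1010111 Δ2=1011101 Δ3=1011001 | 3Δ
t=7: Δ0=1011001 Δ1=1011000 | 1Δ
t=8: Δ0=1011000 Δ1=1011001 Δ2=1010011 Δ3=1010111 | 3Δ
t=9: Δ0=1010111 Δ1=1010110 | 1Δ
t=10: Δ0=1010110 Δ1=1010111 Δ2=1011101 Δ3=1011001 | 3Δ
t=11: Δ0=1011001 Δ1=1011000 | 1Δ
t=12: Δ0=1011000 Δ1=1011001 Δ2=1010011 Δ3=1010111 | 3Δ
t=13: Δ0=1010111 Δ1=1010110 | 1Δ
t=14: Δ0=1010110 Δ1=1010111 Δ2=1011101 Δ3=1011001 | 3Δ
t=15: Δ0=1011001 Δ1=1011000 | 1Δ
t=16: Δ0=1011000 Δ1=1011001 Δ2=1010011 Δ3=1010111 | 3Δ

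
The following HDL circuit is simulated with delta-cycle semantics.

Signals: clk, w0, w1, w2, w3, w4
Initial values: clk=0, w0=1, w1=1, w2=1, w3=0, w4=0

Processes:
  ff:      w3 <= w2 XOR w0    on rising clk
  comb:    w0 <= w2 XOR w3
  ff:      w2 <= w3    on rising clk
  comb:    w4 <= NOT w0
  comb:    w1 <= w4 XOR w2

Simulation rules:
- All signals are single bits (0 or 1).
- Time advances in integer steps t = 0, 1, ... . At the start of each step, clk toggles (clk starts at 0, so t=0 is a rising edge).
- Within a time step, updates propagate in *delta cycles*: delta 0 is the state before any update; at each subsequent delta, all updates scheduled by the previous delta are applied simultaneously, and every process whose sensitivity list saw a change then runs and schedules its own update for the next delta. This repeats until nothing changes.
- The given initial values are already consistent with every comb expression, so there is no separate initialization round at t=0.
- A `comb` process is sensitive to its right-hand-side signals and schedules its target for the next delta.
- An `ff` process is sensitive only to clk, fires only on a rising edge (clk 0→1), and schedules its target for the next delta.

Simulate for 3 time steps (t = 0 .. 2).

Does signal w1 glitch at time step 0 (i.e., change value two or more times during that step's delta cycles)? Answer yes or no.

t0.Δ0 w2=1 w3=0 w1=1 w0=1 w4=0 clk=0
t0.Δ1 w2=1 w3=0 w1=1 w0=1 w4=0 clk=1
t0.Δ2 w2=0 w3=0 w1=1 w0=1 w4=0 clk=1
t0.Δ3 w2=0 w3=0 w1=0 w0=0 w4=0 clk=1
t0.Δ4 w2=0 w3=0 w1=0 w0=0 w4=1 clk=1
t0.Δ5 w2=0 w3=0 w1=1 w0=0 w4=1 clk=1
t1.Δ0 w2=0 w3=0 w1=1 w0=0 w4=1 clk=1
t1.Δ1 w2=0 w3=0 w1=1 w0=0 w4=1 clk=0
t2.Δ0 w2=0 w3=0 w1=1 w0=0 w4=1 clk=0
t2.Δ1 w2=0 w3=0 w1=1 w0=0 w4=1 clk=1

yes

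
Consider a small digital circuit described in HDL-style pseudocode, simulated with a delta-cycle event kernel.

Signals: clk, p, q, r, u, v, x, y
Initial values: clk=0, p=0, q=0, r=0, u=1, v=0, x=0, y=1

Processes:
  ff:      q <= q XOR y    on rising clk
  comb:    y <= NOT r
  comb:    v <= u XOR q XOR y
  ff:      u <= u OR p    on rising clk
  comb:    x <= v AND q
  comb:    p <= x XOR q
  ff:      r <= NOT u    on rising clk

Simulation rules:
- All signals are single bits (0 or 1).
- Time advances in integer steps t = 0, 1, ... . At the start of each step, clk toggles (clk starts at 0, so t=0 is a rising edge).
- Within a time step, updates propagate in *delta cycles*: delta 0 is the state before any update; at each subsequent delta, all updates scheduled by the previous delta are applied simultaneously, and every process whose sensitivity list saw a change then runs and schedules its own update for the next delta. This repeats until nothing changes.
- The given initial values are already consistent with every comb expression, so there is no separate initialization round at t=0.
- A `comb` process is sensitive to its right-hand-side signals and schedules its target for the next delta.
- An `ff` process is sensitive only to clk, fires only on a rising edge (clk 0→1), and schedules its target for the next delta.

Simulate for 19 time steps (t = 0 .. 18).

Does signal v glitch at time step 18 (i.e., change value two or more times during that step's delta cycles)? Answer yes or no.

[bits: v,clk,q,u,p,r,x,y]
t=0: Δ0=00010001 Δ1=01010001 Δ2=01110001 Δ3=11111001 Δ4=11111011 Δ5=11110011 | 5Δ
t=1: Δ0=11110011 Δ1=10110011 | 1Δ
t=2: Δ0=10110011 Δ1=11110011 Δ2=11010011 Δ3=01011001 Δ4=01010001 | 4Δ
t=3: Δ0=01010001 Δ1=00010001 | 1Δ
t=4: Δ0=00010001 Δ1=01010001 Δ2=01110001 Δ3=11111001 Δ4=11111011 Δ5=11110011 | 5Δ
t=5: Δ0=11110011 Δ1=10110011 | 1Δ
t=6: Δ0=10110011 Δ1=11110011 Δ2=11010011 Δ3=01011001 Δ4=01010001 | 4Δ
t=7: Δ0=01010001 Δ1=00010001 | 1Δ
t=8: Δ0=00010001 Δ1=01010001 Δ2=01110001 Δ3=11111001 Δ4=11111011 Δ5=11110011 | 5Δ
t=9: Δ0=11110011 Δ1=10110011 | 1Δ
t=10: Δ0=10110011 Δ1=11110011 Δ2=11010011 Δ3=01011001 Δ4=01010001 | 4Δ
t=11: Δ0=01010001 Δ1=00010001 | 1Δ
t=12: Δ0=00010001 Δ1=01010001 Δ2=01110001 Δ3=11111001 Δ4=11111011 Δ5=11110011 | 5Δ
t=13: Δ0=11110011 Δ1=10110011 | 1Δ
t=14: Δ0=10110011 Δ1=11110011 Δ2=11010011 Δ3=01011001 Δ4=01010001 | 4Δ
t=15: Δ0=01010001 Δ1=00010001 | 1Δ
t=16: Δ0=00010001 Δ1=01010001 Δ2=01110001 Δ3=11111001 Δ4=11111011 Δ5=11110011 | 5Δ
t=17: Δ0=11110011 Δ1=10110011 | 1Δ
t=18: Δ0=10110011 Δ1=11110011 Δ2=11010011 Δ3=01011001 Δ4=01010001 | 4Δ

no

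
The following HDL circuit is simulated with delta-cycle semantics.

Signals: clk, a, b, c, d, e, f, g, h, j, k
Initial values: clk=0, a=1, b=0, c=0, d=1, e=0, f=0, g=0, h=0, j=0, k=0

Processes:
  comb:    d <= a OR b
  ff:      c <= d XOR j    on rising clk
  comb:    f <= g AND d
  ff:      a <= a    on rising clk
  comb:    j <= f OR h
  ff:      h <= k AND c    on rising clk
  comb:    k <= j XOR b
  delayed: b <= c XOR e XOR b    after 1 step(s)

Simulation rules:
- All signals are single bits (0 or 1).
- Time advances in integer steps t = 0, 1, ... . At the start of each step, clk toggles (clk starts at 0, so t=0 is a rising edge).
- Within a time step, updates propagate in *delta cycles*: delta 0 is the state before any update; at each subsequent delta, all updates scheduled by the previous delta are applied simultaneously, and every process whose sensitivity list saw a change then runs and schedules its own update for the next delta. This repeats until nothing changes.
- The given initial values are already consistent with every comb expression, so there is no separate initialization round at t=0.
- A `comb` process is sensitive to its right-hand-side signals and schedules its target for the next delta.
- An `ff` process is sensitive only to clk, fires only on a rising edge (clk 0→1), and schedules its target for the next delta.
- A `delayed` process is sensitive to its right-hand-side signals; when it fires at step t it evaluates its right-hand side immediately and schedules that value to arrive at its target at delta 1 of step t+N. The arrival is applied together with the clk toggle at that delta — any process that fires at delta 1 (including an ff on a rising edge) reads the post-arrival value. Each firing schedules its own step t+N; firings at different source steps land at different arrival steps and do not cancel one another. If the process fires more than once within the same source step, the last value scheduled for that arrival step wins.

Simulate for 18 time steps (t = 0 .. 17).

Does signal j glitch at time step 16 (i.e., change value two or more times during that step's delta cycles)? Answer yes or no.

no

[bits: j,c,a,h,f,b,k,clk,g,e,d]
t=0: Δ0=00100000001 Δ1=00100001001 Δ2=01100001001 | 2Δ
t=1: Δ0=01100001001 Δ1=01100100001 Δ2=01100110001 | 2Δ
t=2: Δ0=01100110001 Δ1=01100011001 Δ2=01110001001 Δ3=11110001001 Δ4=11110011001 | 4Δ
t=3: Δ0=11110011001 Δ1=11110110001 Δ2=11110100001 | 2Δ
t=4: Δ0=11110100001 Δ1=11110001001 Δ2=10100011001 Δ3=00100011001 Δ4=00100001001 | 4Δ
t=5: Δ0=00100001001 Δ1=00100000001 | 1Δ
t=6: Δ0=00100000001 Δ1=00100001001 Δ2=01100001001 | 2Δ
t=7: Δ0=01100001001 Δ1=01100100001 Δ2=01100110001 | 2Δ
t=8: Δ0=01100110001 Δ1=01100011001 Δ2=01110001001 Δ3=11110001001 Δ4=11110011001 | 4Δ
t=9: Δ0=11110011001 Δ1=11110110001 Δ2=11110100001 | 2Δ
t=10: Δ0=11110100001 Δ1=11110001001 Δ2=10100011001 Δ3=00100011001 Δ4=00100001001 | 4Δ
t=11: Δ0=00100001001 Δ1=00100000001 | 1Δ
t=12: Δ0=00100000001 Δ1=00100001001 Δ2=01100001001 | 2Δ
t=13: Δ0=01100001001 Δ1=01100100001 Δ2=01100110001 | 2Δ
t=14: Δ0=01100110001 Δ1=01100011001 Δ2=01110001001 Δ3=11110001001 Δ4=11110011001 | 4Δ
t=15: Δ0=11110011001 Δ1=11110110001 Δ2=11110100001 | 2Δ
t=16: Δ0=11110100001 Δ1=11110001001 Δ2=10100011001 Δ3=00100011001 Δ4=00100001001 | 4Δ
t=17: Δ0=00100001001 Δ1=00100000001 | 1Δ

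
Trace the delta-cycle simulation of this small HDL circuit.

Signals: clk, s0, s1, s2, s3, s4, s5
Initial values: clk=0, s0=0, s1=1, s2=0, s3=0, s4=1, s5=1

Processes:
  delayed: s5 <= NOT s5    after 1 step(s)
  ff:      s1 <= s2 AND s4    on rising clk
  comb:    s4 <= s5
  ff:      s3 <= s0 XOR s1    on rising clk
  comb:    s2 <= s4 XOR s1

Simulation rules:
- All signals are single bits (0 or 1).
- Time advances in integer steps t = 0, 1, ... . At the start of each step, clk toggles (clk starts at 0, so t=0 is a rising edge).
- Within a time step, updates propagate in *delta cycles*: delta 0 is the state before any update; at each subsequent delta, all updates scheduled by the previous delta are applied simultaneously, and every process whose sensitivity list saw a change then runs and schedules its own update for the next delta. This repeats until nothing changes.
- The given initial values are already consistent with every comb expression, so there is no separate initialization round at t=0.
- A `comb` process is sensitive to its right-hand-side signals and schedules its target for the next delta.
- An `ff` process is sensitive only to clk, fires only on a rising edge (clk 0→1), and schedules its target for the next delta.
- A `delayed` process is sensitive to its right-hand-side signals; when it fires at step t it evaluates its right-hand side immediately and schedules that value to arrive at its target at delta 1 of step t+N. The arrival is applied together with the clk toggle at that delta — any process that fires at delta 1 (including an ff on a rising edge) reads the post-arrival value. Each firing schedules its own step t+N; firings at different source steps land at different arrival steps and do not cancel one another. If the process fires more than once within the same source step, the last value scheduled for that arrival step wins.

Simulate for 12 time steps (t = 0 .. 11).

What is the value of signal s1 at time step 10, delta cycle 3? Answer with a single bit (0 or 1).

1

t0.Δ0 s4=1 s5=1 clk=0 s1=1 s2=0 s0=0 s3=0
t0.Δ1 s4=1 s5=1 clk=1 s1=1 s2=0 s0=0 s3=0
t0.Δ2 s4=1 s5=1 clk=1 s1=0 s2=0 s0=0 s3=1
t0.Δ3 s4=1 s5=1 clk=1 s1=0 s2=1 s0=0 s3=1
t1.Δ0 s4=1 s5=1 clk=1 s1=0 s2=1 s0=0 s3=1
t1.Δ1 s4=1 s5=1 clk=0 s1=0 s2=1 s0=0 s3=1
t2.Δ0 s4=1 s5=1 clk=0 s1=0 s2=1 s0=0 s3=1
t2.Δ1 s4=1 s5=1 clk=1 s1=0 s2=1 s0=0 s3=1
t2.Δ2 s4=1 s5=1 clk=1 s1=1 s2=1 s0=0 s3=0
t2.Δ3 s4=1 s5=1 clk=1 s1=1 s2=0 s0=0 s3=0
t3.Δ0 s4=1 s5=1 clk=1 s1=1 s2=0 s0=0 s3=0
t3.Δ1 s4=1 s5=1 clk=0 s1=1 s2=0 s0=0 s3=0
t4.Δ0 s4=1 s5=1 clk=0 s1=1 s2=0 s0=0 s3=0
t4.Δ1 s4=1 s5=1 clk=1 s1=1 s2=0 s0=0 s3=0
t4.Δ2 s4=1 s5=1 clk=1 s1=0 s2=0 s0=0 s3=1
t4.Δ3 s4=1 s5=1 clk=1 s1=0 s2=1 s0=0 s3=1
t5.Δ0 s4=1 s5=1 clk=1 s1=0 s2=1 s0=0 s3=1
t5.Δ1 s4=1 s5=1 clk=0 s1=0 s2=1 s0=0 s3=1
t6.Δ0 s4=1 s5=1 clk=0 s1=0 s2=1 s0=0 s3=1
t6.Δ1 s4=1 s5=1 clk=1 s1=0 s2=1 s0=0 s3=1
t6.Δ2 s4=1 s5=1 clk=1 s1=1 s2=1 s0=0 s3=0
t6.Δ3 s4=1 s5=1 clk=1 s1=1 s2=0 s0=0 s3=0
t7.Δ0 s4=1 s5=1 clk=1 s1=1 s2=0 s0=0 s3=0
t7.Δ1 s4=1 s5=1 clk=0 s1=1 s2=0 s0=0 s3=0
t8.Δ0 s4=1 s5=1 clk=0 s1=1 s2=0 s0=0 s3=0
t8.Δ1 s4=1 s5=1 clk=1 s1=1 s2=0 s0=0 s3=0
t8.Δ2 s4=1 s5=1 clk=1 s1=0 s2=0 s0=0 s3=1
t8.Δ3 s4=1 s5=1 clk=1 s1=0 s2=1 s0=0 s3=1
t9.Δ0 s4=1 s5=1 clk=1 s1=0 s2=1 s0=0 s3=1
t9.Δ1 s4=1 s5=1 clk=0 s1=0 s2=1 s0=0 s3=1
t10.Δ0 s4=1 s5=1 clk=0 s1=0 s2=1 s0=0 s3=1
t10.Δ1 s4=1 s5=1 clk=1 s1=0 s2=1 s0=0 s3=1
t10.Δ2 s4=1 s5=1 clk=1 s1=1 s2=1 s0=0 s3=0
t10.Δ3 s4=1 s5=1 clk=1 s1=1 s2=0 s0=0 s3=0
t11.Δ0 s4=1 s5=1 clk=1 s1=1 s2=0 s0=0 s3=0
t11.Δ1 s4=1 s5=1 clk=0 s1=1 s2=0 s0=0 s3=0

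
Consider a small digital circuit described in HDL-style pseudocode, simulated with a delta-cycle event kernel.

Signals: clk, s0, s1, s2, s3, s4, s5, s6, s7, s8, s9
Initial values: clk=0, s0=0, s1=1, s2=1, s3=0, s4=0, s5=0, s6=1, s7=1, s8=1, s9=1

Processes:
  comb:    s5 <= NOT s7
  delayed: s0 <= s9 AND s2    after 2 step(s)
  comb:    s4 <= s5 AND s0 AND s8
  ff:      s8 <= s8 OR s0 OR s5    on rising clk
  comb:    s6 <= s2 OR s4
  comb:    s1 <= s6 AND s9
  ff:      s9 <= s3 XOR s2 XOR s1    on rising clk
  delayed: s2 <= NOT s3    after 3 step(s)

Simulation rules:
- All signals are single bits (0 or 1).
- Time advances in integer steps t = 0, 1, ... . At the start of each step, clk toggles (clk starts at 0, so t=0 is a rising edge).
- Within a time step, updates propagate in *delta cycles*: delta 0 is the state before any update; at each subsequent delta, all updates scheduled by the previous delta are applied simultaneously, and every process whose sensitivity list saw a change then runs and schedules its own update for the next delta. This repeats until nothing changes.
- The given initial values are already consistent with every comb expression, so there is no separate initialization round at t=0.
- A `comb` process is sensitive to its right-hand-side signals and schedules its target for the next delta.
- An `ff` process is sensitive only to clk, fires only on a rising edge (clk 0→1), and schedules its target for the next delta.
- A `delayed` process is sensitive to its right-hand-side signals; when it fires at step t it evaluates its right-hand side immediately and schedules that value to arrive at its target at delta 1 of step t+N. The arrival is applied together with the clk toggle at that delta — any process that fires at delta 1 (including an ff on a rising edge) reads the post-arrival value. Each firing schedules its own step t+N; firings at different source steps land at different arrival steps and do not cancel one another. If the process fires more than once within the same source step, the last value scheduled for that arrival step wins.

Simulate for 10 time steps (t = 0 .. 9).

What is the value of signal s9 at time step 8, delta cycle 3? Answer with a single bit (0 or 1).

0

[bits: s9,s1,s7,s4,s0,s2,s3,clk,s6,s5,s8]
t=0: Δ0=11100100101 Δ1=11100101101 Δ2=01100101101 Δ3=00100101101 | 3Δ
t=1: Δ0=00100101101 Δ1=00100100101 | 1Δ
t=2: Δ0=00100100101 Δ1=00100101101 Δ2=10100101101 Δ3=11100101101 | 3Δ
t=3: Δ0=11100101101 Δ1=11100100101 | 1Δ
t=4: Δ0=11100100101 Δ1=11101101101 Δ2=01101101101 Δ3=00101101101 | 3Δ
t=5: Δ0=00101101101 Δ1=00101100101 | 1Δ
t=6: Δ0=00101100101 Δ1=00100101101 Δ2=10100101101 Δ3=11100101101 | 3Δ
t=7: Δ0=11100101101 Δ1=11100100101 | 1Δ
t=8: Δ0=11100100101 Δ1=11101101101 Δ2=01101101101 Δ3=00101101101 | 3Δ
t=9: Δ0=00101101101 Δ1=00101100101 | 1Δ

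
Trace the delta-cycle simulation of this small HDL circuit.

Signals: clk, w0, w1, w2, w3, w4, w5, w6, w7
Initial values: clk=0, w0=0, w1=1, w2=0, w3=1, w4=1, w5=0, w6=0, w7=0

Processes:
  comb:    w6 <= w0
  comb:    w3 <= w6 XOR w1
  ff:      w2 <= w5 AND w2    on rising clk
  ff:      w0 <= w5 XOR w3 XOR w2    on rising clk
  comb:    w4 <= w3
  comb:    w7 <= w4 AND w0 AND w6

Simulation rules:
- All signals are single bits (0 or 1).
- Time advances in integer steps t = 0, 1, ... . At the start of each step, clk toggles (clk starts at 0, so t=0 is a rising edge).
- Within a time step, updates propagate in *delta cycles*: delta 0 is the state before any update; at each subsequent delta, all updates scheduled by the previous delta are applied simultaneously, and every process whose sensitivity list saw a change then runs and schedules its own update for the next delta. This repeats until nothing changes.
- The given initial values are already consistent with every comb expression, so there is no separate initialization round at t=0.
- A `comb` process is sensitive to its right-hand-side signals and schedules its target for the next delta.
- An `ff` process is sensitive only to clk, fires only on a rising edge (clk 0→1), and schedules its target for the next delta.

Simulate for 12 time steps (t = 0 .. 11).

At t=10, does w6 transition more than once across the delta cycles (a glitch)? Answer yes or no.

t0.Δ0 w7=0 w1=1 w5=0 clk=0 w2=0 w3=1 w0=0 w6=0 w4=1
t0.Δ1 w7=0 w1=1 w5=0 clk=1 w2=0 w3=1 w0=0 w6=0 w4=1
t0.Δ2 w7=0 w1=1 w5=0 clk=1 w2=0 w3=1 w0=1 w6=0 w4=1
t0.Δ3 w7=0 w1=1 w5=0 clk=1 w2=0 w3=1 w0=1 w6=1 w4=1
t0.Δ4 w7=1 w1=1 w5=0 clk=1 w2=0 w3=0 w0=1 w6=1 w4=1
t0.Δ5 w7=1 w1=1 w5=0 clk=1 w2=0 w3=0 w0=1 w6=1 w4=0
t0.Δ6 w7=0 w1=1 w5=0 clk=1 w2=0 w3=0 w0=1 w6=1 w4=0
t1.Δ0 w7=0 w1=1 w5=0 clk=1 w2=0 w3=0 w0=1 w6=1 w4=0
t1.Δ1 w7=0 w1=1 w5=0 clk=0 w2=0 w3=0 w0=1 w6=1 w4=0
t2.Δ0 w7=0 w1=1 w5=0 clk=0 w2=0 w3=0 w0=1 w6=1 w4=0
t2.Δ1 w7=0 w1=1 w5=0 clk=1 w2=0 w3=0 w0=1 w6=1 w4=0
t2.Δ2 w7=0 w1=1 w5=0 clk=1 w2=0 w3=0 w0=0 w6=1 w4=0
t2.Δ3 w7=0 w1=1 w5=0 clk=1 w2=0 w3=0 w0=0 w6=0 w4=0
t2.Δ4 w7=0 w1=1 w5=0 clk=1 w2=0 w3=1 w0=0 w6=0 w4=0
t2.Δ5 w7=0 w1=1 w5=0 clk=1 w2=0 w3=1 w0=0 w6=0 w4=1
t3.Δ0 w7=0 w1=1 w5=0 clk=1 w2=0 w3=1 w0=0 w6=0 w4=1
t3.Δ1 w7=0 w1=1 w5=0 clk=0 w2=0 w3=1 w0=0 w6=0 w4=1
t4.Δ0 w7=0 w1=1 w5=0 clk=0 w2=0 w3=1 w0=0 w6=0 w4=1
t4.Δ1 w7=0 w1=1 w5=0 clk=1 w2=0 w3=1 w0=0 w6=0 w4=1
t4.Δ2 w7=0 w1=1 w5=0 clk=1 w2=0 w3=1 w0=1 w6=0 w4=1
t4.Δ3 w7=0 w1=1 w5=0 clk=1 w2=0 w3=1 w0=1 w6=1 w4=1
t4.Δ4 w7=1 w1=1 w5=0 clk=1 w2=0 w3=0 w0=1 w6=1 w4=1
t4.Δ5 w7=1 w1=1 w5=0 clk=1 w2=0 w3=0 w0=1 w6=1 w4=0
t4.Δ6 w7=0 w1=1 w5=0 clk=1 w2=0 w3=0 w0=1 w6=1 w4=0
t5.Δ0 w7=0 w1=1 w5=0 clk=1 w2=0 w3=0 w0=1 w6=1 w4=0
t5.Δ1 w7=0 w1=1 w5=0 clk=0 w2=0 w3=0 w0=1 w6=1 w4=0
t6.Δ0 w7=0 w1=1 w5=0 clk=0 w2=0 w3=0 w0=1 w6=1 w4=0
t6.Δ1 w7=0 w1=1 w5=0 clk=1 w2=0 w3=0 w0=1 w6=1 w4=0
t6.Δ2 w7=0 w1=1 w5=0 clk=1 w2=0 w3=0 w0=0 w6=1 w4=0
t6.Δ3 w7=0 w1=1 w5=0 clk=1 w2=0 w3=0 w0=0 w6=0 w4=0
t6.Δ4 w7=0 w1=1 w5=0 clk=1 w2=0 w3=1 w0=0 w6=0 w4=0
t6.Δ5 w7=0 w1=1 w5=0 clk=1 w2=0 w3=1 w0=0 w6=0 w4=1
t7.Δ0 w7=0 w1=1 w5=0 clk=1 w2=0 w3=1 w0=0 w6=0 w4=1
t7.Δ1 w7=0 w1=1 w5=0 clk=0 w2=0 w3=1 w0=0 w6=0 w4=1
t8.Δ0 w7=0 w1=1 w5=0 clk=0 w2=0 w3=1 w0=0 w6=0 w4=1
t8.Δ1 w7=0 w1=1 w5=0 clk=1 w2=0 w3=1 w0=0 w6=0 w4=1
t8.Δ2 w7=0 w1=1 w5=0 clk=1 w2=0 w3=1 w0=1 w6=0 w4=1
t8.Δ3 w7=0 w1=1 w5=0 clk=1 w2=0 w3=1 w0=1 w6=1 w4=1
t8.Δ4 w7=1 w1=1 w5=0 clk=1 w2=0 w3=0 w0=1 w6=1 w4=1
t8.Δ5 w7=1 w1=1 w5=0 clk=1 w2=0 w3=0 w0=1 w6=1 w4=0
t8.Δ6 w7=0 w1=1 w5=0 clk=1 w2=0 w3=0 w0=1 w6=1 w4=0
t9.Δ0 w7=0 w1=1 w5=0 clk=1 w2=0 w3=0 w0=1 w6=1 w4=0
t9.Δ1 w7=0 w1=1 w5=0 clk=0 w2=0 w3=0 w0=1 w6=1 w4=0
t10.Δ0 w7=0 w1=1 w5=0 clk=0 w2=0 w3=0 w0=1 w6=1 w4=0
t10.Δ1 w7=0 w1=1 w5=0 clk=1 w2=0 w3=0 w0=1 w6=1 w4=0
t10.Δ2 w7=0 w1=1 w5=0 clk=1 w2=0 w3=0 w0=0 w6=1 w4=0
t10.Δ3 w7=0 w1=1 w5=0 clk=1 w2=0 w3=0 w0=0 w6=0 w4=0
t10.Δ4 w7=0 w1=1 w5=0 clk=1 w2=0 w3=1 w0=0 w6=0 w4=0
t10.Δ5 w7=0 w1=1 w5=0 clk=1 w2=0 w3=1 w0=0 w6=0 w4=1
t11.Δ0 w7=0 w1=1 w5=0 clk=1 w2=0 w3=1 w0=0 w6=0 w4=1
t11.Δ1 w7=0 w1=1 w5=0 clk=0 w2=0 w3=1 w0=0 w6=0 w4=1

no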